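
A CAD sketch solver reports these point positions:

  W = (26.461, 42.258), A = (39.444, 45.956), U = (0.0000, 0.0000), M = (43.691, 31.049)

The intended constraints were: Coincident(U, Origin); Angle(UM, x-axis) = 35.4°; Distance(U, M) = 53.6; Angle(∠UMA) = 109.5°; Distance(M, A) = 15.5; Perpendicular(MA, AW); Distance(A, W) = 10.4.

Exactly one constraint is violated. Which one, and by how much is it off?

Distance(A, W) = 10.4 — off by 3.10.

U = (0.00, 0.00) ✓; UM at 35.40° ✓; |UM| = 53.60 ✓; ∠UMA = 109.5° ✓; |MA| = 15.50 ✓; ∠(MA, AW) = 90.00° ✓; |AW| = 13.50 ✗.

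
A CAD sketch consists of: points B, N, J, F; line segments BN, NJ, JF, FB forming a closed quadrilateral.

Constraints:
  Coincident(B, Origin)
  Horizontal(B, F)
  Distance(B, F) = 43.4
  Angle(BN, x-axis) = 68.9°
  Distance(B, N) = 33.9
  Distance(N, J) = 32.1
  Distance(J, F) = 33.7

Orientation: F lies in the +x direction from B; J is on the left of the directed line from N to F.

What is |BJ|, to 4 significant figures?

55.61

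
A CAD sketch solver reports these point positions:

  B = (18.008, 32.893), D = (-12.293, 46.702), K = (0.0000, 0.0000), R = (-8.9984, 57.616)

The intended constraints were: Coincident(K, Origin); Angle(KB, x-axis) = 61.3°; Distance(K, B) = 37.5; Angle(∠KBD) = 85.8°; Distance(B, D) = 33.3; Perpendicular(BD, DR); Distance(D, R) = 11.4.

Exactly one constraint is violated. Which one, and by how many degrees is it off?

Perpendicular(BD, DR) — off by 7.70°.

K = (0.00, 0.00) ✓; KB at 61.30° ✓; |KB| = 37.50 ✓; ∠KBD = 85.80° ✓; |BD| = 33.30 ✓; ∠(BD, DR) = 82.30° ✗; |DR| = 11.40 ✓.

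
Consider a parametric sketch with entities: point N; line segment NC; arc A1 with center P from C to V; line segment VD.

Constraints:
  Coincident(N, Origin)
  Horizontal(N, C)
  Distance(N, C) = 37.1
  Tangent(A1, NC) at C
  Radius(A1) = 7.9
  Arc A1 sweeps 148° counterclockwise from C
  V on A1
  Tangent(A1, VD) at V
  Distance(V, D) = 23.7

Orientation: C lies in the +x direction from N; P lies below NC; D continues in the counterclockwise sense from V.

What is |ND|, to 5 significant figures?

59.564

N is at the origin; N and C share the same y with |NC| = 37.1 and C on the +x side, so C = (37.100, 0.0000). Since A1 is tangent to NC there, PC ⟂ NC, so P = C + (0, -7.9) = (37.100, -7.9000). On A1, C sits at bearing 90° from P; a 148° counterclockwise sweep puts V at bearing 238°, so V = P + 7.9·(cos 238°, sin 238°) = (32.914, -14.600). Since A1 is tangent to VD there, PV ⟂ VD, so VD runs along (−sin 238°, cos 238°); with |VD| = 23.7, D = (53.012, -27.159). Then |ND| = |D − N| = 59.564.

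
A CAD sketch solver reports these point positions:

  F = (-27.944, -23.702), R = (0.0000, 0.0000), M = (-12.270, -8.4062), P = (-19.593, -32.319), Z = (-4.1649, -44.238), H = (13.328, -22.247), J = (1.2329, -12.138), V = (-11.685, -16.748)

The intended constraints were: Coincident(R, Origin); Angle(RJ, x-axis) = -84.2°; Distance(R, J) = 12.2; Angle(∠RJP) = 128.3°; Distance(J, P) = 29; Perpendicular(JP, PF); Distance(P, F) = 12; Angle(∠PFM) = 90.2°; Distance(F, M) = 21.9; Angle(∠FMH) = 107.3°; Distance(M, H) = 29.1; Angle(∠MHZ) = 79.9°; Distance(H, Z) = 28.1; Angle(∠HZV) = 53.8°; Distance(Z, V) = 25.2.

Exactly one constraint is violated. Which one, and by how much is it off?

Distance(Z, V) = 25.2 — off by 3.30.

R = (0.00, 0.00) ✓; RJ at -84.20° ✓; |RJ| = 12.20 ✓; ∠RJP = 128.3° ✓; |JP| = 29.00 ✓; ∠(JP, PF) = 90.00° ✓; |PF| = 12.00 ✓; ∠PFM = 90.20° ✓; |FM| = 21.90 ✓; ∠FMH = 107.3° ✓; |MH| = 29.10 ✓; ∠MHZ = 79.90° ✓; |HZ| = 28.10 ✓; ∠HZV = 53.80° ✓; |ZV| = 28.50 ✗.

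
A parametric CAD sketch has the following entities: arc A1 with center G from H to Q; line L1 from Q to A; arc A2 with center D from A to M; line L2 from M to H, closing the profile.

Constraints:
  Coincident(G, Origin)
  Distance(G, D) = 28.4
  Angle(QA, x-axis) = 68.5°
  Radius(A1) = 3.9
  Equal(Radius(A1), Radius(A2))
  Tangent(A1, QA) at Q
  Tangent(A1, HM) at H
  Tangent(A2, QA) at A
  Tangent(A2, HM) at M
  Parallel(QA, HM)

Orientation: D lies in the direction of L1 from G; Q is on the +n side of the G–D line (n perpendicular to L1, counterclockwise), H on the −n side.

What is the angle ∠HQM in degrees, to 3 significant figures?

74.6°

The slot axis is L1's direction at 68.5°, so u = (cos 68.5°, sin 68.5°) = (0.367, 0.930) and n = (−sin 68.5°, cos 68.5°) = (-0.930, 0.367). G is at the origin and D lies 28.4 along u from G, so D = 28.4·u = (10.4, 26.4). Tangency of A1 to both parallel lines with radius 3.9 puts Q and H at G ± 3.9·n: Q = (-3.63, 1.43), H = (3.63, -1.43). Equal radii place A and M the same way about D: A = D + 3.9·n = (6.78, 27.9), M = D − 3.9·n = (14.0, 25.0). Then cos ∠HQM = QH·QM / (|QH||QM|), giving 74.6°.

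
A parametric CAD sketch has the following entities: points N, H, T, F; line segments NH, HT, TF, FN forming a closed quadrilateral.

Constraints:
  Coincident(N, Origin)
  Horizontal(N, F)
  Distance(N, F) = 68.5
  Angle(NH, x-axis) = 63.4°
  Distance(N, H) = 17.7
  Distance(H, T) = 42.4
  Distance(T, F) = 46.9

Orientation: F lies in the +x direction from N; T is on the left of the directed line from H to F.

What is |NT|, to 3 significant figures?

58.5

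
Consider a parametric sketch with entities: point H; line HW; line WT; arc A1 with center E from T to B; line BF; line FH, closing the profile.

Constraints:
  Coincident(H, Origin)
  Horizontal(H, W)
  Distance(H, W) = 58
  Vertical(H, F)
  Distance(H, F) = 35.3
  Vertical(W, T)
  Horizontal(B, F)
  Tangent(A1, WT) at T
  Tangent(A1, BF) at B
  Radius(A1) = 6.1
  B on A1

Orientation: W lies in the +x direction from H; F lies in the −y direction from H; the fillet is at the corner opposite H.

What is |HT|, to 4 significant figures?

64.94

The virtual corner opposite H is at (58.00, -35.30). Tangency of A1 to WT means the radius ET is perpendicular to WT and the tangent condition forces EB to be normal to BF, with radius 6.1, so the center E sits 6.1 in from both sides at E = (51.90, -29.20). That places the tangent points at T = (58.00, -29.20) on WT and B = (51.90, -35.30) on BF. Then |HT| = |T − H| = 64.94.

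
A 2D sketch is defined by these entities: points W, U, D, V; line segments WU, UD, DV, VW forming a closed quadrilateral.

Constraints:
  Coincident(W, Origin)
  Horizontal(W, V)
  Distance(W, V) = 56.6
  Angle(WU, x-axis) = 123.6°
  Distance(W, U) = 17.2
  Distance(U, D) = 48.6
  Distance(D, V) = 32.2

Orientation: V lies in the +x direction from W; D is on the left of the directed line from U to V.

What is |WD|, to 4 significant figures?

45.77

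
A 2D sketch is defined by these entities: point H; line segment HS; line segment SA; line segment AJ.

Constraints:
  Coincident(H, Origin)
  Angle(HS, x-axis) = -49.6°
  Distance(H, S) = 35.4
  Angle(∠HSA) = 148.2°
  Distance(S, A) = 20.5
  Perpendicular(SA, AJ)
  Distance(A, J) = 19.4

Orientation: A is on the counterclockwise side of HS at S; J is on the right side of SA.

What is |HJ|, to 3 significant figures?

63.3

H is at the origin; HS runs at -49.6° with length 35.4, so S = 35.4·(cos -49.6°, sin -49.6°) = (22.9, -27.0). ∠HSA = 148.2°, so SA runs at -49.6° + (180° − 148.2°) = -17.8° from the x-axis; with |SA| = 20.5, A = S + 20.5·(cos -17.8°, sin -17.8°) = (42.5, -33.2). SA is perpendicular to AJ; with |AJ| = 19.4 on the right of SA, J = A + 19.4·(-0.306, -0.952) = (36.5, -51.7). Then |HJ| = |J − H| = 63.3.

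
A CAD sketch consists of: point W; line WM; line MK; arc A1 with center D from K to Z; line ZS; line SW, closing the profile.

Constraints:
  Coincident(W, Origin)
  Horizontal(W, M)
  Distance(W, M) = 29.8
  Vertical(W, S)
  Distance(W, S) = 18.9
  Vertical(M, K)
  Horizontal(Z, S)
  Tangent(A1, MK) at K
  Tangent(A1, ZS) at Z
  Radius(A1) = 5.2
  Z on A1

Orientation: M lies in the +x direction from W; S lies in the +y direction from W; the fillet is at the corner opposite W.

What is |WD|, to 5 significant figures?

28.158

W is at the origin; WM is horizontal with |WM| = 29.8 and M on the +x side, so M = (29.800, 0.0000). WS is vertical with |WS| = 18.9 and S on the +y side, so S = (0.0000, 18.900). The virtual corner opposite W is at (29.800, 18.900). Since A1 is tangent to MK there, DK ⟂ MK and A1 meets ZS tangentially, so DZ is at right angles to ZS, with radius 5.2, so the center D sits 5.2 in from both sides at D = (24.600, 13.700). Then |WD| = |D − W| = 28.158.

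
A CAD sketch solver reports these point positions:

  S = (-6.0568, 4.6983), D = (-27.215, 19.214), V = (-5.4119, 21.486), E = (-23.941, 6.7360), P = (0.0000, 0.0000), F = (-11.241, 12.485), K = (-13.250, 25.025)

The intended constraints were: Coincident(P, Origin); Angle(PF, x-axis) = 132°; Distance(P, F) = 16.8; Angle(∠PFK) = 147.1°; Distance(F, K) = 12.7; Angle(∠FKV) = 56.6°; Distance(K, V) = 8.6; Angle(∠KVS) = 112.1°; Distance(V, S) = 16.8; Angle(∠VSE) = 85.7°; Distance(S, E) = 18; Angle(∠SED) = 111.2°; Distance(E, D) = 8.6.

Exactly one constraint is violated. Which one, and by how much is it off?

Distance(E, D) = 8.6 — off by 4.30.

P = (0.00, 0.00) ✓; PF at 132.0° ✓; |PF| = 16.80 ✓; ∠PFK = 147.1° ✓; |FK| = 12.70 ✓; ∠FKV = 56.60° ✓; |KV| = 8.600 ✓; ∠KVS = 112.1° ✓; |VS| = 16.80 ✓; ∠VSE = 85.70° ✓; |SE| = 18.00 ✓; ∠SED = 111.2° ✓; |ED| = 12.90 ✗.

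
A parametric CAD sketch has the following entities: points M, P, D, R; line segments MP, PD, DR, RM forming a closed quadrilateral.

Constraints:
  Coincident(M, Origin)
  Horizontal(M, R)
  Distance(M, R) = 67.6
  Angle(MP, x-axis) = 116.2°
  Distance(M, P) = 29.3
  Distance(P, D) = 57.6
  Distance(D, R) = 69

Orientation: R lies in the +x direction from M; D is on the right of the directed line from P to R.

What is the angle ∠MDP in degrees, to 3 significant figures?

8.41°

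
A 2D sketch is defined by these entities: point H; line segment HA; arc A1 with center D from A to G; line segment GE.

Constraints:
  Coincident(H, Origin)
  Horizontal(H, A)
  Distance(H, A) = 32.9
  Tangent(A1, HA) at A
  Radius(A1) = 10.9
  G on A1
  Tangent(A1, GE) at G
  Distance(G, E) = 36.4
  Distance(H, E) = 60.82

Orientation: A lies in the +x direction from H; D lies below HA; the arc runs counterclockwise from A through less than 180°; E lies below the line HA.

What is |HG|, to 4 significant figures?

27.27

Checks: |DG| = 10.90 ✓; ∠(DG, GE) = 90.00° ✓; |GE| = 36.40 ✓; |HE| = 60.82 ✓.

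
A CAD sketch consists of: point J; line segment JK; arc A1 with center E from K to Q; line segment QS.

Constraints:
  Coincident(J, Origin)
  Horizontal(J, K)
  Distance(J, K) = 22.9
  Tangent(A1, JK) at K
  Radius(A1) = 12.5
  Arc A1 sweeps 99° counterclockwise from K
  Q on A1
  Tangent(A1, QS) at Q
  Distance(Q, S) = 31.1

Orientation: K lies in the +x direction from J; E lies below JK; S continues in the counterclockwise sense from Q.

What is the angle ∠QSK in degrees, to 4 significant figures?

18.40°

J is at the origin; J and K share the same y with |JK| = 22.9 and K on the +x side, so K = (22.90, 0.000). Since A1 is tangent to JK there, EK ⟂ JK, so E = K + (0, -12.5) = (22.90, -12.50). On A1, K sits at bearing 90° from E; a 99° counterclockwise sweep puts Q at bearing 189°, so Q = E + 12.5·(cos 189°, sin 189°) = (10.55, -14.46). A1 meets QS tangentially, so EQ is at right angles to QS, so QS runs along (−sin 189°, cos 189°); with |QS| = 31.1, S = (15.42, -45.17). Then cos ∠QSK = SQ·SK / (|SQ||SK|), giving 18.40°.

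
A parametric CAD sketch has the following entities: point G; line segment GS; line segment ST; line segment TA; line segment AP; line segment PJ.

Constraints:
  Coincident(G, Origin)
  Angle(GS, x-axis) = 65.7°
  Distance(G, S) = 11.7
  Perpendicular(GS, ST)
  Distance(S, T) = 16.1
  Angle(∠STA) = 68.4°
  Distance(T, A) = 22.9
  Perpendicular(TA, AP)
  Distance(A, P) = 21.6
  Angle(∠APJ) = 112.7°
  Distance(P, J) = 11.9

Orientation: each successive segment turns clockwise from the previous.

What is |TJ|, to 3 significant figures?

28.8

G is at the origin; GS runs at 65.7° with length 11.7, so S = (4.81, 10.7). GS is perpendicular to ST, so ST runs at -24.3°; with |ST| = 16.1, T = (19.5, 4.04). ∠STA = 68.4° gives TA at -136° from the x-axis; with |TA| = 22.9, A = (3.04, -11.9). The perpendicularity gives AP at right angles to TA, so AP runs at 134°; with |AP| = 21.6, P = (-12.0, 3.61). ∠APJ = 112.7° gives PJ at 66.8° from the x-axis; with |PJ| = 11.9, J = (-7.30, 14.6). Then |TJ| = |J − T| = 28.8.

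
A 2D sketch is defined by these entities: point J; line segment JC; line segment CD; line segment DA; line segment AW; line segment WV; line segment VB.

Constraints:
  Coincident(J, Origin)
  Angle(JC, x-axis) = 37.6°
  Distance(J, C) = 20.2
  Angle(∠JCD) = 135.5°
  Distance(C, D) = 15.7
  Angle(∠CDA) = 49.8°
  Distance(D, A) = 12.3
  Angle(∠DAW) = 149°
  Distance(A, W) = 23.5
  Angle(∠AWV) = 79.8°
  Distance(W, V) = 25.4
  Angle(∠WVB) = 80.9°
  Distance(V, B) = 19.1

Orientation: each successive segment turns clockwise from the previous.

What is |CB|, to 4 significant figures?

8.021

∠AWV = 79.8° gives WV at 91.70° from the x-axis; with |WV| = 25.4, V = (-1.168, 22.61). ∠WVB = 80.9° gives VB at -7.400° from the x-axis; with |VB| = 19.1, B = (17.77, 20.15). Then |CB| = |B − C| = 8.021.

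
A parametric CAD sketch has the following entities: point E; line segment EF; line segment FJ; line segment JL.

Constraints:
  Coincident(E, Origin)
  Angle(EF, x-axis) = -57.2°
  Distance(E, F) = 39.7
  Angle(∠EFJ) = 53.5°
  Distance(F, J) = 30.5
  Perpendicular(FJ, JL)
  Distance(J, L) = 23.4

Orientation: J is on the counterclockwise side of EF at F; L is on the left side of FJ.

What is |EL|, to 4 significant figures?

10.95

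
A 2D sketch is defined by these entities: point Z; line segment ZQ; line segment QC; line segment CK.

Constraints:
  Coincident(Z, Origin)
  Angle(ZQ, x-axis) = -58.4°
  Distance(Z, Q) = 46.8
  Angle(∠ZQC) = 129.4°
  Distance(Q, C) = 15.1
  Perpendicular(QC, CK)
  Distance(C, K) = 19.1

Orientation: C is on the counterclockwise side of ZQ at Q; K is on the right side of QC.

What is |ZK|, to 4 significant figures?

71.15

∠ZQC = 129.4°, so QC runs at -58.4° + (180° − 129.4°) = -7.800° from the x-axis; with |QC| = 15.1, C = Q + 15.1·(cos -7.800°, sin -7.800°) = (39.48, -41.91). The perpendicularity gives CK at right angles to QC; with |CK| = 19.1 on the right of QC, K = C + 19.1·(-0.1357, -0.9907) = (36.89, -60.83). Then |ZK| = |K − Z| = 71.15.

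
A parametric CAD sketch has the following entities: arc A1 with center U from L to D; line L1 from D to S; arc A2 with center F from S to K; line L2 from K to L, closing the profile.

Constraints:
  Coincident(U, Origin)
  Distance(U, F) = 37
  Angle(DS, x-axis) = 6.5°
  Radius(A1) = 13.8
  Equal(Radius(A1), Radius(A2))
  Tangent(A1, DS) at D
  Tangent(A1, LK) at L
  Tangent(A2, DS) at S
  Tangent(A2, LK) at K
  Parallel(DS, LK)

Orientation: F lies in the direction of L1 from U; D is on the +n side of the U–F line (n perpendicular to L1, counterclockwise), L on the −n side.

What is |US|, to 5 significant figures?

39.490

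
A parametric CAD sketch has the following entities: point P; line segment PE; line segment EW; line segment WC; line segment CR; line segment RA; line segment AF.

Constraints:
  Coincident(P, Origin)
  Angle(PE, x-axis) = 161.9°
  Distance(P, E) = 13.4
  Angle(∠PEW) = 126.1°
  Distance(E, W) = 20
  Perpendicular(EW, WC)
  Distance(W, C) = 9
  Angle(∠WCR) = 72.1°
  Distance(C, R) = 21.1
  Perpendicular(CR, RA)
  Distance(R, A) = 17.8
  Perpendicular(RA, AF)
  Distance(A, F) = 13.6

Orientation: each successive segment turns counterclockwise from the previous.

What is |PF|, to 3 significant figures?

33.6

CR is perpendicular to RA, so RA runs at 144°; with |RA| = 17.8, A = (-25.5, 12.7). RA ⟂ AF, so AF runs at -126°; with |AF| = 13.6, F = (-33.6, 1.75). Then |PF| = |F − P| = 33.6.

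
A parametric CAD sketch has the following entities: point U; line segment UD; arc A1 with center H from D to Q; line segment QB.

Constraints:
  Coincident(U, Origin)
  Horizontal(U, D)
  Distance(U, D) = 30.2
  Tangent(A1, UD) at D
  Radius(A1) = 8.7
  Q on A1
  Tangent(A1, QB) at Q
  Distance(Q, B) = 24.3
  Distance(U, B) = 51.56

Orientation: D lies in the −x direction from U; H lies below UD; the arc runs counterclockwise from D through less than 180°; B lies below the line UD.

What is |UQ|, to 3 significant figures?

39.8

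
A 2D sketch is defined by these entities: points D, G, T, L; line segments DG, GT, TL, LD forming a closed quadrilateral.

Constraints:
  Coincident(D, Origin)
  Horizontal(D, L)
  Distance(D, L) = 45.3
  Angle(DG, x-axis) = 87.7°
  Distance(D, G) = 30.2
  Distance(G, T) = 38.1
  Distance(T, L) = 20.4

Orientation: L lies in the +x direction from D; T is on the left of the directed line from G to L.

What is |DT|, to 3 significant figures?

42.1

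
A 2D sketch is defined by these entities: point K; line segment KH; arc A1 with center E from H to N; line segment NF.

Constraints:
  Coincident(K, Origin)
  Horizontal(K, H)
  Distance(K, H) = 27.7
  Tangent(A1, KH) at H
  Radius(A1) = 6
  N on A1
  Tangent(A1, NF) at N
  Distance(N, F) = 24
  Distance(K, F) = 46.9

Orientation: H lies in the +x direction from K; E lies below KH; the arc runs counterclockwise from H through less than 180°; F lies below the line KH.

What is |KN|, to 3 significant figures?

24.7

K is at the origin; KH is horizontal with |KH| = 27.7 and H on the +x side, so H = (27.7, 0.00). Tangency of A1 to KH means the radius EH is perpendicular to KH, so E = H + (0, -6) = (27.7, -6.00). Since EN ⟂ NF (tangency), |EF| = √(6.0² + 24.0²) = 24.7 regardless of where N sits on A1. So F lies on both circle(K, 46.9) and circle(E, 24.7); the below-KH intersection is F = (36.9, -29.0). N is the foot of the tangent from F: N = (22.8, -9.51).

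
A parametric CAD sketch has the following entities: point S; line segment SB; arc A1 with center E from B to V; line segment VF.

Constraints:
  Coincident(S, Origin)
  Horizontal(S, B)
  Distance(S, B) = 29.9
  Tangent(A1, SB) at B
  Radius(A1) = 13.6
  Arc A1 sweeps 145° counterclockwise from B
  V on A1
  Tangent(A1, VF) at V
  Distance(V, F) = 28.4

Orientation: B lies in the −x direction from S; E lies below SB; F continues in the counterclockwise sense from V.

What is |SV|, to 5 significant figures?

45.094

S is at the origin; SB is horizontal with |SB| = 29.9 and B on the −x side, so B = (-29.900, 0.0000). The tangent condition forces EB to be normal to SB, so E = B + (0, -13.6) = (-29.900, -13.600). On A1, B sits at bearing 90° from E; a 145° counterclockwise sweep puts V at bearing 235°, so V = E + 13.6·(cos 235°, sin 235°) = (-37.701, -24.740). Then |SV| = |V − S| = 45.094.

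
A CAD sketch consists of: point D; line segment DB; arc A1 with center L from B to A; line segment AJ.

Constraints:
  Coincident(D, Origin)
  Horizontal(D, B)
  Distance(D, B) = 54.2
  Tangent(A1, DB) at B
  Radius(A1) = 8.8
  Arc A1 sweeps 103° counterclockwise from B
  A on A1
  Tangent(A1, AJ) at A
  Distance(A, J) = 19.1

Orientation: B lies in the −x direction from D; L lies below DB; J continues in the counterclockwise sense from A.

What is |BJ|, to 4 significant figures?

29.70

D is at the origin; D and B share the same y with |DB| = 54.2 and B on the −x side, so B = (-54.20, 0.000). The tangent condition forces LB to be normal to DB, so L = B + (0, -8.8) = (-54.20, -8.800). On A1, B sits at bearing 90° from L; a 103° counterclockwise sweep puts A at bearing 193°, so A = L + 8.8·(cos 193°, sin 193°) = (-62.77, -10.78). The tangent condition forces LA to be normal to AJ, so AJ runs along (−sin 193°, cos 193°); with |AJ| = 19.1, J = (-58.48, -29.39). Then |BJ| = |J − B| = 29.70.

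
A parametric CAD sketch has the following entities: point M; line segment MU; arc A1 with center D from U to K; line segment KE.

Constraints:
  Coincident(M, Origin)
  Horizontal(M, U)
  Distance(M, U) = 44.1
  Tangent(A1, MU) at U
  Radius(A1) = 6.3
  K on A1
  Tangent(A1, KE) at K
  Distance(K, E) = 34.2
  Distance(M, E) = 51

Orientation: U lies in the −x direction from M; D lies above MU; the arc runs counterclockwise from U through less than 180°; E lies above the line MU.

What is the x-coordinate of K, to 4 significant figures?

-37.87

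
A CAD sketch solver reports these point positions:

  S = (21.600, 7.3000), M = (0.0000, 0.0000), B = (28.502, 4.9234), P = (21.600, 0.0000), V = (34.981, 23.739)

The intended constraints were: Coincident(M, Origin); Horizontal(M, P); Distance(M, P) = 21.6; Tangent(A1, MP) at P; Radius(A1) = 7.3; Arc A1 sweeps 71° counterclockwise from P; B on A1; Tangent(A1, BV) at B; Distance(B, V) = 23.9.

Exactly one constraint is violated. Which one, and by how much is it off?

Distance(B, V) = 23.9 — off by 4.00.

M = (0.00, 0.00) ✓; M.y = 0.00, P.y = 0.00 ✓; |MP| = 21.60 ✓; ∠(SP, PM) = 90.00° ✓; |SP| = 7.300 ✓; bearing(S→B) − bearing(S→P) = 71.00° ✓; |SB| = 7.300 ✓; ∠(SB, BV) = 90.00° ✓; |BV| = 19.90 ✗.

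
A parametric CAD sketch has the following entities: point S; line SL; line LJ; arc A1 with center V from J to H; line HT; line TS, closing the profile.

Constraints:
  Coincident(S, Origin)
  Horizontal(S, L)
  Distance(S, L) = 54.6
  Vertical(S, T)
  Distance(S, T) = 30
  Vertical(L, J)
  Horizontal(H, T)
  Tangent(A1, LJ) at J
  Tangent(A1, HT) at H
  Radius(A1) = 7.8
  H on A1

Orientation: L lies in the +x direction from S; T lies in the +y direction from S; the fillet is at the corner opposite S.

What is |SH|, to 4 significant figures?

55.59

The virtual corner opposite S is at (54.60, 30.00). A1 meets LJ tangentially, so VJ is at right angles to LJ and A1 meets HT tangentially, so VH is at right angles to HT, with radius 7.8, so the center V sits 7.8 in from both sides at V = (46.80, 22.20). That places the tangent points at J = (54.60, 22.20) on LJ and H = (46.80, 30.00) on HT. Then |SH| = |H − S| = 55.59.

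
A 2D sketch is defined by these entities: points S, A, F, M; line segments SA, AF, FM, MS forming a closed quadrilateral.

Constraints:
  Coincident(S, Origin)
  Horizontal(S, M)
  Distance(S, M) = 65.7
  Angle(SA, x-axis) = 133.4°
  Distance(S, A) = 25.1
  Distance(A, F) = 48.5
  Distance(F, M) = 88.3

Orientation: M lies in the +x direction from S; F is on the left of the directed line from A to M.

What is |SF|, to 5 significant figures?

62.343

Checks: |AF| = 48.50 ✓; |FM| = 88.30 ✓.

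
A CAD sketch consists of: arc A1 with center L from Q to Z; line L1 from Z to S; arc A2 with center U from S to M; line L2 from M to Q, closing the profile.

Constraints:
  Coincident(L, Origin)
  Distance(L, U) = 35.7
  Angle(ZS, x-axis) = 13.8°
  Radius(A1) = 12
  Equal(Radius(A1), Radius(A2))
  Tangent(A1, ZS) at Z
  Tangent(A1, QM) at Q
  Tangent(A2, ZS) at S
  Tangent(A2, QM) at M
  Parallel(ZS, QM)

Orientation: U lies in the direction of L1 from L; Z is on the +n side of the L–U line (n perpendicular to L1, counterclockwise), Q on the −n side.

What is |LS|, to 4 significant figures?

37.66

Tangency of A1 to both parallel lines with radius 12.0 puts Z and Q at L ± 12.0·n: Z = (-2.862, 11.65), Q = (2.862, -11.65). Equal radii place S and M the same way about U: S = U + 12.0·n = (31.81, 20.17), M = U − 12.0·n = (37.53, -3.138). Then |LS| = |S − L| = 37.66.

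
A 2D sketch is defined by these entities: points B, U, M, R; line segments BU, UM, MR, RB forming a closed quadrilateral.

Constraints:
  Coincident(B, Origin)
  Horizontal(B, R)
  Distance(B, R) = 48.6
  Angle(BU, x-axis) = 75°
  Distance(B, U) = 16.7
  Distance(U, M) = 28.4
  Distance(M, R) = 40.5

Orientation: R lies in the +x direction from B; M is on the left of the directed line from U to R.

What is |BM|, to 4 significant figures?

43.02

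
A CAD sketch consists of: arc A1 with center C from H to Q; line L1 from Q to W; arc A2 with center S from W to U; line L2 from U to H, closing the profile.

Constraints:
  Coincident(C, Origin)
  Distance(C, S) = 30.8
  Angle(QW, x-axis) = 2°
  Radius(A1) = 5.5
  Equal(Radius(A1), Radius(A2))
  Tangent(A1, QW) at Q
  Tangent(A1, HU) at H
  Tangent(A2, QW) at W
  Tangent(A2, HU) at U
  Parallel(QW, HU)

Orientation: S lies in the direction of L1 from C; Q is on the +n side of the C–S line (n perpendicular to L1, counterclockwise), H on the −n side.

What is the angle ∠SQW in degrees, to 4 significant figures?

10.12°

The slot axis is L1's direction at 2.0°, so u = (cos 2.0°, sin 2.0°) = (0.9994, 0.03490) and n = (−sin 2.0°, cos 2.0°) = (-0.03490, 0.9994). C is at the origin and S lies 30.8 along u from C, so S = 30.8·u = (30.78, 1.075). Tangency of A1 to both parallel lines with radius 5.5 puts Q and H at C ± 5.5·n: Q = (-0.1919, 5.497), H = (0.1919, -5.497). Equal radii place W and U the same way about S: W = S + 5.5·n = (30.59, 6.572), U = S − 5.5·n = (30.97, -4.422). Then cos ∠SQW = QS·QW / (|QS||QW|), giving 10.12°.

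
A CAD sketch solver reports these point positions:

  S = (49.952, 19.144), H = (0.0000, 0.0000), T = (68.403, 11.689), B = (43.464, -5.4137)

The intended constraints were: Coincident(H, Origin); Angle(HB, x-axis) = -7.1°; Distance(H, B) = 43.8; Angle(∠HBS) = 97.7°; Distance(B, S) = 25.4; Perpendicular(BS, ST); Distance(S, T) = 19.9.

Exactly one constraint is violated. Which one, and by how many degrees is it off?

Perpendicular(BS, ST) — off by 7.20°.

H = (0.00, 0.00) ✓; HB at -7.100° ✓; |HB| = 43.80 ✓; ∠HBS = 97.70° ✓; |BS| = 25.40 ✓; ∠(BS, ST) = 97.20° ✗; |ST| = 19.90 ✓.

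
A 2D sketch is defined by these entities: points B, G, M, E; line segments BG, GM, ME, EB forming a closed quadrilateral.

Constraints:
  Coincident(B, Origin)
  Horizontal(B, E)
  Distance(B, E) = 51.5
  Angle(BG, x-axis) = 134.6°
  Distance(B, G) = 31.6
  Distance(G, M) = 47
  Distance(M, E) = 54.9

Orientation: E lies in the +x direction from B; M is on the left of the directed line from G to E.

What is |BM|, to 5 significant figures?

48.522

B is at the origin; B and E share the same y with |BE| = 51.5 and E in +x, so E = (51.5, 0). BG runs at 134.6° with |BG| = 31.6, so G = (-22.188, 22.500). M is determined by |GM| = 47.0 and |ME| = 54.9 together: it lies at the intersection of circle(G, 47.0) and circle(E, 54.9). With |GE| = 77.047, the foot of the radical line on GE is 33.299 from G and the perpendicular offset is √(47.0² − 33.299²) = 33.169. Taking the left-of-GE solution: M = (19.346, 44.499).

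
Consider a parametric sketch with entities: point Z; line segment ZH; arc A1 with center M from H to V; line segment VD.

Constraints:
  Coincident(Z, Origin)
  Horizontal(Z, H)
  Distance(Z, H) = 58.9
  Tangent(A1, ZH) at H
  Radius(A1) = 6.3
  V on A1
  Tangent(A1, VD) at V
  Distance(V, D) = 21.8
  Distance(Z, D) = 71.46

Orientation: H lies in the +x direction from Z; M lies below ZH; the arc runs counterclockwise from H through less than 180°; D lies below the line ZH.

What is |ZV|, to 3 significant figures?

54.6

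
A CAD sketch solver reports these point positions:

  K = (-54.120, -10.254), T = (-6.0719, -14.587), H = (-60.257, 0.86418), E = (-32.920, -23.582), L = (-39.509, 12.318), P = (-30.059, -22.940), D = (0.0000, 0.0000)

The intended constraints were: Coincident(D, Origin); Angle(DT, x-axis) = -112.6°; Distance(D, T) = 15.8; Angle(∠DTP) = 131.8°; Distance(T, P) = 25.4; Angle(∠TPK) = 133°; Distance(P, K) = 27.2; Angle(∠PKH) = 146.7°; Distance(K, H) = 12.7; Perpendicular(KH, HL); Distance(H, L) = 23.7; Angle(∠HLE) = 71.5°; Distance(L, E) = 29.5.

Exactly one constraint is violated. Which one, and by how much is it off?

Distance(L, E) = 29.5 — off by 7.00.

D = (0.00, 0.00) ✓; DT at -112.6° ✓; |DT| = 15.80 ✓; ∠DTP = 131.8° ✓; |TP| = 25.40 ✓; ∠TPK = 133.0° ✓; |PK| = 27.20 ✓; ∠PKH = 146.7° ✓; |KH| = 12.70 ✓; ∠(KH, HL) = 90.00° ✓; |HL| = 23.70 ✓; ∠HLE = 71.50° ✓; |LE| = 36.50 ✗.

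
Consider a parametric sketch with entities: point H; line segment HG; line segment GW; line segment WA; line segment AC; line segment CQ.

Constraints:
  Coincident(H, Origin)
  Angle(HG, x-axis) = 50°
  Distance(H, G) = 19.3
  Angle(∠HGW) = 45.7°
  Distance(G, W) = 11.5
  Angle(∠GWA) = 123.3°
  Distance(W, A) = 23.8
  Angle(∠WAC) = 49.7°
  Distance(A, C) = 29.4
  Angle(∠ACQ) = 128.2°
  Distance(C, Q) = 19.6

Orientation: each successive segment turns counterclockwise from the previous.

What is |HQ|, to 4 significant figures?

31.65

H is at the origin; HG runs at 50.0° with length 19.3, so G = (12.41, 14.78). ∠HGW = 45.7° gives GW at -175.7° from the x-axis; with |GW| = 11.5, W = (0.9382, 13.92). ∠GWA = 123.3° gives WA at -119.0° from the x-axis; with |WA| = 23.8, A = (-10.60, -6.894). ∠WAC = 49.7° gives AC at 11.30° from the x-axis; with |AC| = 29.4, C = (18.23, -1.133). ∠ACQ = 128.2° gives CQ at 63.10° from the x-axis; with |CQ| = 19.6, Q = (27.10, 16.35). Then |HQ| = |Q − H| = 31.65.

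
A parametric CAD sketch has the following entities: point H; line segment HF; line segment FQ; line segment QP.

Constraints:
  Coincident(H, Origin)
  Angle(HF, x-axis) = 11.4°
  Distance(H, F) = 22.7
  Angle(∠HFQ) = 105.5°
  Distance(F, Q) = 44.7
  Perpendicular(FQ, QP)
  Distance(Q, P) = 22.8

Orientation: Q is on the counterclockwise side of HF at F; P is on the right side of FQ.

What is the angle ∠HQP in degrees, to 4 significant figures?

113.3°

H is at the origin; HF runs at 11.4° with length 22.7, so F = 22.7·(cos 11.4°, sin 11.4°) = (22.25, 4.487). ∠HFQ = 105.5°, so FQ runs at 11.4° + (180° − 105.5°) = 85.90° from the x-axis; with |FQ| = 44.7, Q = F + 44.7·(cos 85.90°, sin 85.90°) = (25.45, 49.07). FQ ⟂ QP; with |QP| = 22.8 on the right of FQ, P = Q + 22.8·(0.9974, -0.07150) = (48.19, 47.44). Then cos ∠HQP = QH·QP / (|QH||QP|), giving 113.3°.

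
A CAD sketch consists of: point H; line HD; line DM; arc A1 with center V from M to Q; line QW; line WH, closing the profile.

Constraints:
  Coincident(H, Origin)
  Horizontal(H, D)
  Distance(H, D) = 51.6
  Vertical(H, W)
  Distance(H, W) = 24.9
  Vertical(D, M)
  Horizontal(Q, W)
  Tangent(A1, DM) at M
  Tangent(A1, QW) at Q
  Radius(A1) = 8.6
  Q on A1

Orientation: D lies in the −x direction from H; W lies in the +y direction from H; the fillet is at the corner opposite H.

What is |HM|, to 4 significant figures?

54.11

H is at the origin; H and D share the same y with |HD| = 51.6 and D on the −x side, so D = (-51.60, 0.000). HW is vertical with |HW| = 24.9 and W on the +y side, so W = (0.000, 24.90). The virtual corner opposite H is at (-51.60, 24.90). A1 meets DM tangentially, so VM is at right angles to DM and the tangent condition forces VQ to be normal to QW, with radius 8.6, so the center V sits 8.6 in from both sides at V = (-43.00, 16.30). That places the tangent points at M = (-51.60, 16.30) on DM and Q = (-43.00, 24.90) on QW. Then |HM| = |M − H| = 54.11.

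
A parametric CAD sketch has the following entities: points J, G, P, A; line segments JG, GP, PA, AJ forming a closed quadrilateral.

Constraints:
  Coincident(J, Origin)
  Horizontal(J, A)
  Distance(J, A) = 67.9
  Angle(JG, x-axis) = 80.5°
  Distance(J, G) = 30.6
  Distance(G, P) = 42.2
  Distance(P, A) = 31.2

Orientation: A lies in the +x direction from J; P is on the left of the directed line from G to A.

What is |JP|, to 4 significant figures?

51.88

Checks: |GP| = 42.20 ✓; |PA| = 31.20 ✓.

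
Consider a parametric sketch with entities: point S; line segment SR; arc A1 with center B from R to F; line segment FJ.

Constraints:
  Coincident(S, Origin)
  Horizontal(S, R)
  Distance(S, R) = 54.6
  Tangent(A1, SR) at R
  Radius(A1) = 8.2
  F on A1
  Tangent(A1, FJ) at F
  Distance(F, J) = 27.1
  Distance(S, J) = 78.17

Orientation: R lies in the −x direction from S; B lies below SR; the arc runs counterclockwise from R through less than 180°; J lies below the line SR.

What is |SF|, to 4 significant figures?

62.48

S is at the origin; S and R share the same y with |SR| = 54.6 and R on the −x side, so R = (-54.60, 0.000). Tangency of A1 to SR means the radius BR is perpendicular to SR, so B = R + (0, -8.2) = (-54.60, -8.200). Since BF ⟂ FJ (tangency), |BJ| = √(8.2² + 27.1²) = 28.31 regardless of where F sits on A1. So J lies on both circle(S, 78.17) and circle(B, 28.31); the below-SR intersection is J = (-71.94, -30.58). F is the foot of the tangent from J: F = (-62.26, -5.271).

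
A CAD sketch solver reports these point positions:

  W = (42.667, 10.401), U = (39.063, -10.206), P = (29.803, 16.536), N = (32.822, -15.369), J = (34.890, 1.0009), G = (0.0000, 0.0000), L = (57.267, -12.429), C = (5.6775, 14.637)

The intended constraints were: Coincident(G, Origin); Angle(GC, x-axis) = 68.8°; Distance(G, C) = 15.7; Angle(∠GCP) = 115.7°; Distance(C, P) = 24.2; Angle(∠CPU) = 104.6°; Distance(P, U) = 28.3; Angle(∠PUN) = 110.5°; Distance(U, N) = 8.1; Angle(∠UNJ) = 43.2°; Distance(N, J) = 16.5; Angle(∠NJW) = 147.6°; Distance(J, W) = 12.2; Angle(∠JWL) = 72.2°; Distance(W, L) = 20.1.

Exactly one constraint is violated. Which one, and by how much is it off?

Distance(W, L) = 20.1 — off by 7.00.

G = (0.00, 0.00) ✓; GC at 68.80° ✓; |GC| = 15.70 ✓; ∠GCP = 115.7° ✓; |CP| = 24.20 ✓; ∠CPU = 104.6° ✓; |PU| = 28.30 ✓; ∠PUN = 110.5° ✓; |UN| = 8.100 ✓; ∠UNJ = 43.20° ✓; |NJ| = 16.50 ✓; ∠NJW = 147.6° ✓; |JW| = 12.20 ✓; ∠JWL = 72.20° ✓; |WL| = 27.10 ✗.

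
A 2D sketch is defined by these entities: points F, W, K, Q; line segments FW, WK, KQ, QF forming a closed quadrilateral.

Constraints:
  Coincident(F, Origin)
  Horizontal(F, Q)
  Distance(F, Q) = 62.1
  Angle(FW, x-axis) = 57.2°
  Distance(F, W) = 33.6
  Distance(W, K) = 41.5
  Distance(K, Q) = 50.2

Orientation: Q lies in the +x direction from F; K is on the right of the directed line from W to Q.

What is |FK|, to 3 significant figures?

18.8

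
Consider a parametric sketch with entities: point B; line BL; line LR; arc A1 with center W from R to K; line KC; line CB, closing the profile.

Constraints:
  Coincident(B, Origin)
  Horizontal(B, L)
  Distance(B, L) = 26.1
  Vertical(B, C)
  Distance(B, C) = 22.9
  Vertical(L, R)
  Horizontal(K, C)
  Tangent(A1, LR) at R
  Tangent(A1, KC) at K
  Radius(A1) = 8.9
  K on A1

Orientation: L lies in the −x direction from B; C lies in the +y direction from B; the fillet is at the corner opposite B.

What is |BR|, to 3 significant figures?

29.6

B is at the origin; BL is horizontal with |BL| = 26.1 and L on the −x side, so L = (-26.1, 0.00). BC is vertical with |BC| = 22.9 and C on the +y side, so C = (0.00, 22.9). The virtual corner opposite B is at (-26.1, 22.9). A1 meets LR tangentially, so WR is at right angles to LR and since A1 is tangent to KC there, WK ⟂ KC, with radius 8.9, so the center W sits 8.9 in from both sides at W = (-17.2, 14.0). That places the tangent points at R = (-26.1, 14.0) on LR and K = (-17.2, 22.9) on KC. Then |BR| = |R − B| = 29.6.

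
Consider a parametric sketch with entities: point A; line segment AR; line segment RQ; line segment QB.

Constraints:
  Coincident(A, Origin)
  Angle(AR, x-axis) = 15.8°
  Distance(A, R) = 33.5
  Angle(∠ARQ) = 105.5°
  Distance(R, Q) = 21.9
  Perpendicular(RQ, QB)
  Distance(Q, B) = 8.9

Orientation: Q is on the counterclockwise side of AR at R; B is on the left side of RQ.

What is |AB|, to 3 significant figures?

38.7

A is at the origin; AR runs at 15.8° with length 33.5, so R = 33.5·(cos 15.8°, sin 15.8°) = (32.2, 9.12). ∠ARQ = 105.5°, so RQ runs at 15.8° + (180° − 105.5°) = 90.3° from the x-axis; with |RQ| = 21.9, Q = R + 21.9·(cos 90.3°, sin 90.3°) = (32.1, 31.0). RQ ⟂ QB; with |QB| = 8.9 on the left of RQ, B = Q + 8.9·(-1.00, -0.00524) = (23.2, 31.0). Then |AB| = |B − A| = 38.7.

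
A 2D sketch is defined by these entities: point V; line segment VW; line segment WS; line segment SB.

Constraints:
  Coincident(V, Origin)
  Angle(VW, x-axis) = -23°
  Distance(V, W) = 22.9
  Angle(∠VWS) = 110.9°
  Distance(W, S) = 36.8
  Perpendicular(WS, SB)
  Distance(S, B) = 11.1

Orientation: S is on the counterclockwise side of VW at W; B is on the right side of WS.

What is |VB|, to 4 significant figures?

55.48

V is at the origin; VW runs at -23.0° with length 22.9, so W = 22.9·(cos -23.0°, sin -23.0°) = (21.08, -8.948). ∠VWS = 110.9°, so WS runs at -23.0° + (180° − 110.9°) = 46.10° from the x-axis; with |WS| = 36.8, S = W + 36.8·(cos 46.10°, sin 46.10°) = (46.60, 17.57). WS ⟂ SB; with |SB| = 11.1 on the right of WS, B = S + 11.1·(0.7206, -0.6934) = (54.59, 9.872). Then |VB| = |B − V| = 55.48.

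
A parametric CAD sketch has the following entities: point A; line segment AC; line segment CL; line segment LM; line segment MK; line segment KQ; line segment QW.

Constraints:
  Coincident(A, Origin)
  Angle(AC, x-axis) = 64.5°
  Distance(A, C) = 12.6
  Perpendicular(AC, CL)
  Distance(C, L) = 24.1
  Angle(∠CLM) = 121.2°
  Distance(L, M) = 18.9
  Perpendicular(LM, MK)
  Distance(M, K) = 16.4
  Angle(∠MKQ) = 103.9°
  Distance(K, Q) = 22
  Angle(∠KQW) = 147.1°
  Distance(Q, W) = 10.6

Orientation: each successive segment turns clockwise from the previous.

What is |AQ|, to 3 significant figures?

5.51

A is at the origin; AC runs at 64.5° with length 12.6, so C = (5.42, 11.4). The perpendicularity gives CL at right angles to AC, so CL runs at -25.5°; with |CL| = 24.1, L = (27.2, 0.997). ∠CLM = 121.2° gives LM at -84.3° from the x-axis; with |LM| = 18.9, M = (29.1, -17.8). LM is perpendicular to MK, so MK runs at -174°; with |MK| = 16.4, K = (12.7, -19.4). ∠MKQ = 103.9° gives KQ at 110° from the x-axis; with |KQ| = 22.0, Q = (5.36, 1.29). Then |AQ| = |Q − A| = 5.51.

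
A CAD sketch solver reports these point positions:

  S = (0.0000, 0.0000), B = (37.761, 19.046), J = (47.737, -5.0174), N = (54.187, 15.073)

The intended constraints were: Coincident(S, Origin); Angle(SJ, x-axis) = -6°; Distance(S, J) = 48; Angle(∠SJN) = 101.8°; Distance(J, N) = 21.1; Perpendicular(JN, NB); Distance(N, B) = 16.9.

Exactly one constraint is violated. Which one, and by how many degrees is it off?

Perpendicular(JN, NB) — off by 4.20°.

S = (0.00, 0.00) ✓; SJ at -6.000° ✓; |SJ| = 48.00 ✓; ∠SJN = 101.8° ✓; |JN| = 21.10 ✓; ∠(JN, NB) = 94.20° ✗; |NB| = 16.90 ✓.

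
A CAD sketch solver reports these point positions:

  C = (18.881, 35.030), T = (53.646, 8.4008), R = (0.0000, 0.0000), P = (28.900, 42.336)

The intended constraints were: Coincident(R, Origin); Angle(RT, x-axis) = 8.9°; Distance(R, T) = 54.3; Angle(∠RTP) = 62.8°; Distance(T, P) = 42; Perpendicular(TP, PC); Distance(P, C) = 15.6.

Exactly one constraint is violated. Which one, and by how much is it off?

Distance(P, C) = 15.6 — off by 3.20.

R = (0.00, 0.00) ✓; RT at 8.900° ✓; |RT| = 54.30 ✓; ∠RTP = 62.80° ✓; |TP| = 42.00 ✓; ∠(TP, PC) = 90.00° ✓; |PC| = 12.40 ✗.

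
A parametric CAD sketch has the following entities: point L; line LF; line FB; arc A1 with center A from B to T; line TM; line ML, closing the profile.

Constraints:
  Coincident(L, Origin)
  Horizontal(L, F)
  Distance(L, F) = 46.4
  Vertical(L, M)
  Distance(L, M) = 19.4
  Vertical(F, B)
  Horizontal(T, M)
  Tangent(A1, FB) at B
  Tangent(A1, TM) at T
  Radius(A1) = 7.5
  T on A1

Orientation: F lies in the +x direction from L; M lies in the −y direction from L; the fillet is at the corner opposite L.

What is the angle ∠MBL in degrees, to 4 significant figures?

23.57°

L is at the origin; L and F share the same y with |LF| = 46.4 and F on the +x side, so F = (46.40, 0.000). LM is vertical with |LM| = 19.4 and M on the −y side, so M = (0.000, -19.40). The virtual corner opposite L is at (46.40, -19.40). Tangency of A1 to FB means the radius AB is perpendicular to FB and tangency of A1 to TM means the radius AT is perpendicular to TM, with radius 7.5, so the center A sits 7.5 in from both sides at A = (38.90, -11.90). That places the tangent points at B = (46.40, -11.90) on FB and T = (38.90, -19.40) on TM. Then cos ∠MBL = BM·BL / (|BM||BL|), giving 23.57°.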